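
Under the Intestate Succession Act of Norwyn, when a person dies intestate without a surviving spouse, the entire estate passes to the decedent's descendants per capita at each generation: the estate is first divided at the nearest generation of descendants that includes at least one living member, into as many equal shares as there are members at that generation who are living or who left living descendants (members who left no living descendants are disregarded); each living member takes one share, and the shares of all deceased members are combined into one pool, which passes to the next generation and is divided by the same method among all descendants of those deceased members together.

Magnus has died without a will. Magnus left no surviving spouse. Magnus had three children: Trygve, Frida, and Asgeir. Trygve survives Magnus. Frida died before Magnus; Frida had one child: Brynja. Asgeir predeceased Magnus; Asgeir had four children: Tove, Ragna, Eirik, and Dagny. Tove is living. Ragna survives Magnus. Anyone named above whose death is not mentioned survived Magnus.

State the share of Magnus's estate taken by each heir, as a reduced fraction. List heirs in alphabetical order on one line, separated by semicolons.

There is no surviving spouse, so the entire estate passes to Magnus's descendants per capita at each generation.
At generation 1 (Trygve, Frida, Asgeir) there are 3 shares of (1)/3 = 1/3 each.
Living: Trygve — each takes 1/3.
Deceased: Frida and Asgeir. Their combined 2/3 is pooled and carried to generation 2.
At generation 2 (Brynja, Tove, Ragna, Eirik, Dagny) there are 5 shares of (2/3)/5 = 2/15 each.
Living: Brynja, Tove, Ragna, Eirik, and Dagny — each takes 2/15.

Brynja 2/15; Dagny 2/15; Eirik 2/15; Ragna 2/15; Tove 2/15; Trygve 1/3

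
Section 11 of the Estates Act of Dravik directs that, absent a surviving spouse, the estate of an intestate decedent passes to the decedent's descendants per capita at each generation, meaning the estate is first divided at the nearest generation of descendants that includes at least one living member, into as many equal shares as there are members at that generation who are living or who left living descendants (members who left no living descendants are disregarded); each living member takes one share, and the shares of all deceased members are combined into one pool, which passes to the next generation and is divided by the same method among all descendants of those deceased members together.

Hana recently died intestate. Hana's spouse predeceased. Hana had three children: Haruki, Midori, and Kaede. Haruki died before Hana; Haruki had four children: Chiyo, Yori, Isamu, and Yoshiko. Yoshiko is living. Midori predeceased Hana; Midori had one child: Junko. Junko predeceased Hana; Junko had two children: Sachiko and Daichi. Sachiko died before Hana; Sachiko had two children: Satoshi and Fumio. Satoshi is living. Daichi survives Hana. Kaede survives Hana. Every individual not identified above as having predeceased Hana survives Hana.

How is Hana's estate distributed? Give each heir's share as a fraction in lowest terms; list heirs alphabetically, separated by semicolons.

There is no surviving spouse, so the entire estate passes to Hana's descendants per capita at each generation.
At generation 1 (Haruki, Midori, Kaede) there are 3 shares of (1)/3 = 1/3 each.
Living: Kaede — each takes 1/3.
Deceased: Haruki and Midori. Their combined 2/3 is pooled and carried to generation 2.
At generation 2 (Chiyo, Yori, Isamu, Yoshiko, Junko) there are 5 shares of (2/3)/5 = 2/15 each.
Living: Chiyo, Yori, Isamu, and Yoshiko — each takes 2/15.
Deceased: Junko. That 2/15 share is carried to generation 3.
At generation 3 (Sachiko, Daichi) there are 2 shares of (2/15)/2 = 1/15 each.
Living: Daichi — each takes 1/15.
Deceased: Sachiko. That 1/15 share is carried to generation 4.
At generation 4 (Satoshi, Fumio) there are 2 shares of (1/15)/2 = 1/30 each.
Living: Satoshi and Fumio — each takes 1/30.

Chiyo 2/15; Daichi 1/15; Fumio 1/30; Isamu 2/15; Kaede 1/3; Satoshi 1/30; Yori 2/15; Yoshiko 2/15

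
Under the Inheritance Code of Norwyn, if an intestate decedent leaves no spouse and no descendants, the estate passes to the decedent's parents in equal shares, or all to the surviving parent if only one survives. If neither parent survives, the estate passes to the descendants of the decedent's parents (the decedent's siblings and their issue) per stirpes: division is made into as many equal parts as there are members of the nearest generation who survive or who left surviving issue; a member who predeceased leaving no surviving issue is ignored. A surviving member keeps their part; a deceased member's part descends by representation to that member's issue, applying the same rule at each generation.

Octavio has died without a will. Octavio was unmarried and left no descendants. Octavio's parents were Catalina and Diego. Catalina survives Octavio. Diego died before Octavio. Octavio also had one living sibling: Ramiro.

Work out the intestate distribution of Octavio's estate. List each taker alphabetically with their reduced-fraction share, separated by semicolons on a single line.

Catalina 1

Only one parent, Catalina, survives, so Catalina takes the entire estate. The siblings take nothing because a surviving parent has priority.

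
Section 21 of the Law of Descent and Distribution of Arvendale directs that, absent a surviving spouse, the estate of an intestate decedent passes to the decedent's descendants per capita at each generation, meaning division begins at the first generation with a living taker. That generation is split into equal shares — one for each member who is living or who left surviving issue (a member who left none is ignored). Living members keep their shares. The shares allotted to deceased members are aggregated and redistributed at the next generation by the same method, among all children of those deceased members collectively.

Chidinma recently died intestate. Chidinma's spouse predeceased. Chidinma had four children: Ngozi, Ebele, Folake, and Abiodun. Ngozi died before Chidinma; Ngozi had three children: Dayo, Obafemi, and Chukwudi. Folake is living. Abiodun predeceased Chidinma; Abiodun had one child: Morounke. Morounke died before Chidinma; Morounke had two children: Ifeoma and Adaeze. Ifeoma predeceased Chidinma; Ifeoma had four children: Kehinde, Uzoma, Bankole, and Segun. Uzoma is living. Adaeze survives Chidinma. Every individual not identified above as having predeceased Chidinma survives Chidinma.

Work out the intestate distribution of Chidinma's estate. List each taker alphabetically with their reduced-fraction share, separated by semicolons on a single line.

There is no surviving spouse, so the entire estate passes to Chidinma's descendants per capita at each generation.
At generation 1 (Ngozi, Ebele, Folake, Abiodun) there are 4 shares of (1)/4 = 1/4 each.
Living: Ebele and Folake — each takes 1/4.
Deceased: Ngozi and Abiodun. Their combined 1/2 is pooled and carried to generation 2.
At generation 2 (Dayo, Obafemi, Chukwudi, Morounke) there are 4 shares of (1/2)/4 = 1/8 each.
Living: Dayo, Obafemi, and Chukwudi — each takes 1/8.
Deceased: Morounke. That 1/8 share is carried to generation 3.
At generation 3 (Ifeoma, Adaeze) there are 2 shares of (1/8)/2 = 1/16 each.
Living: Adaeze — each takes 1/16.
Deceased: Ifeoma. That 1/16 share is carried to generation 4.
At generation 4 (Kehinde, Uzoma, Bankole, Segun) there are 4 shares of (1/16)/4 = 1/64 each.
Living: Kehinde, Uzoma, Bankole, and Segun — each takes 1/64.

Adaeze 1/16; Bankole 1/64; Chukwudi 1/8; Dayo 1/8; Ebele 1/4; Folake 1/4; Kehinde 1/64; Obafemi 1/8; Segun 1/64; Uzoma 1/64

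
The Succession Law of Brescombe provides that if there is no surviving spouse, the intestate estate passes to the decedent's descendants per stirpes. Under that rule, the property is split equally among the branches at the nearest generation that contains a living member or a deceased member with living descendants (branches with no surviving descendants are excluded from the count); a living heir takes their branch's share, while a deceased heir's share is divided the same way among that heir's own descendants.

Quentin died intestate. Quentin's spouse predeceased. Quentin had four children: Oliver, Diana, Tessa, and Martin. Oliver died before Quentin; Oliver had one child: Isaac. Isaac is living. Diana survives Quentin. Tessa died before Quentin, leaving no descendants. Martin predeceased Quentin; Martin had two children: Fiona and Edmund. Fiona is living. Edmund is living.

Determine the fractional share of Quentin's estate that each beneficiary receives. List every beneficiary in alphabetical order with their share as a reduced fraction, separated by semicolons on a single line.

Diana 1/3; Edmund 1/6; Fiona 1/6; Isaac 1/3

There is no surviving spouse, so the entire estate passes to Quentin's descendants per stirpes.
Tessa left no surviving issue, so that branch lapses and is disregarded.
The estate is divided into 3 equal shares of 1/3 among Oliver, Diana, Martin.
Oliver predeceased; the 1/3 allotted to Oliver's branch passes to Oliver's issue by representation.
Isaac is the sole taker at this level and receives the full 1/3.
Diana is living and takes 1/3.
Martin predeceased; the 1/3 allotted to Martin's branch passes to Martin's issue by representation.
The 1/3 is divided into 2 equal shares of 1/6 among Fiona, Edmund.
Fiona is living and takes 1/6.
Edmund is living and takes 1/6.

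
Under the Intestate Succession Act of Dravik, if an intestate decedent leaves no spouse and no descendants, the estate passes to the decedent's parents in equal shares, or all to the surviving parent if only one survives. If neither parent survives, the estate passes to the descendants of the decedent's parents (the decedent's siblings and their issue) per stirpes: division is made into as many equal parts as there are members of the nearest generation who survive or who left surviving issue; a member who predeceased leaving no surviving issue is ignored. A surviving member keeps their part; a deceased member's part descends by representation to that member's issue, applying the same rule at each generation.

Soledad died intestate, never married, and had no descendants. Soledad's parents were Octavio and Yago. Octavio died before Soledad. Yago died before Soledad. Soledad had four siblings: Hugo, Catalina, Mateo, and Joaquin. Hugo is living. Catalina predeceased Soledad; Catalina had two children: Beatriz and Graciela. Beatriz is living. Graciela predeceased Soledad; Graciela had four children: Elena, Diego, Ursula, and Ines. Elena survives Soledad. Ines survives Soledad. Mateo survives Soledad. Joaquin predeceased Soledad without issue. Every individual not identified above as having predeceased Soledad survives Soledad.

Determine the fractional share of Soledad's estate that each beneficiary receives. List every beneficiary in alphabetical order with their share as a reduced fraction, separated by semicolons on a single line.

Neither parent survives and there are no descendants, so the estate passes to Soledad's siblings and their issue per stirpes.
Joaquin left no surviving issue, so that branch lapses and is disregarded.
The estate is divided into 3 equal shares of 1/3 among Hugo, Catalina, Mateo.
Hugo is living and takes 1/3.
Catalina predeceased; the 1/3 allotted to Catalina's branch passes to Catalina's issue by representation.
The 1/3 is divided into 2 equal shares of 1/6 among Beatriz, Graciela.
Beatriz is living and takes 1/6.
Graciela predeceased; the 1/6 allotted to Graciela's branch passes to Graciela's issue by representation.
The 1/6 is divided into 4 equal shares of 1/24 among Elena, Diego, Ursula, Ines.
Elena is living and takes 1/24.
Diego is living and takes 1/24.
Ursula is living and takes 1/24.
Ines is living and takes 1/24.
Mateo is living and takes 1/3.

Beatriz 1/6; Diego 1/24; Elena 1/24; Hugo 1/3; Ines 1/24; Mateo 1/3; Ursula 1/24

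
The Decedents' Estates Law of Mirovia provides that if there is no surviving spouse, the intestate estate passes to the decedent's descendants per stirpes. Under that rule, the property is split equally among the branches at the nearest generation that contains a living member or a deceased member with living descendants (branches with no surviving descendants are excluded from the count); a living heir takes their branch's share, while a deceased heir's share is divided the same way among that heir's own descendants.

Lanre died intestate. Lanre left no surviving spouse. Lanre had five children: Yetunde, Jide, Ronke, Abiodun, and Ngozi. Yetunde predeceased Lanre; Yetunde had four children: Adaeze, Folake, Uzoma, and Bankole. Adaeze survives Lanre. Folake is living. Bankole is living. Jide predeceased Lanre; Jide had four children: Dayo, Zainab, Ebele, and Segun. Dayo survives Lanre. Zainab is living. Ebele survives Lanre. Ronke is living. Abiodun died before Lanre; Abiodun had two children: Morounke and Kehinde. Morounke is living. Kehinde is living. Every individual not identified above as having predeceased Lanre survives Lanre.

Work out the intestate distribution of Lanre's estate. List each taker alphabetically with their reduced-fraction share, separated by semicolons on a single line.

There is no surviving spouse, so the entire estate passes to Lanre's descendants per stirpes.
The estate is divided into 5 equal shares of 1/5 among Yetunde, Jide, Ronke, Abiodun, Ngozi.
Yetunde predeceased; the 1/5 allotted to Yetunde's branch passes to Yetunde's issue by representation.
The 1/5 is divided into 4 equal shares of 1/20 among Adaeze, Folake, Uzoma, Bankole.
Adaeze is living and takes 1/20.
Folake is living and takes 1/20.
Uzoma is living and takes 1/20.
Bankole is living and takes 1/20.
Jide predeceased; the 1/5 allotted to Jide's branch passes to Jide's issue by representation.
The 1/5 is divided into 4 equal shares of 1/20 among Dayo, Zainab, Ebele, Segun.
Dayo is living and takes 1/20.
Zainab is living and takes 1/20.
Ebele is living and takes 1/20.
Segun is living and takes 1/20.
Ronke is living and takes 1/5.
Abiodun predeceased; the 1/5 allotted to Abiodun's branch passes to Abiodun's issue by representation.
The 1/5 is divided into 2 equal shares of 1/10 among Morounke, Kehinde.
Morounke is living and takes 1/10.
Kehinde is living and takes 1/10.
Ngozi is living and takes 1/5.

Adaeze 1/20; Bankole 1/20; Dayo 1/20; Ebele 1/20; Folake 1/20; Kehinde 1/10; Morounke 1/10; Ngozi 1/5; Ronke 1/5; Segun 1/20; Uzoma 1/20; Zainab 1/20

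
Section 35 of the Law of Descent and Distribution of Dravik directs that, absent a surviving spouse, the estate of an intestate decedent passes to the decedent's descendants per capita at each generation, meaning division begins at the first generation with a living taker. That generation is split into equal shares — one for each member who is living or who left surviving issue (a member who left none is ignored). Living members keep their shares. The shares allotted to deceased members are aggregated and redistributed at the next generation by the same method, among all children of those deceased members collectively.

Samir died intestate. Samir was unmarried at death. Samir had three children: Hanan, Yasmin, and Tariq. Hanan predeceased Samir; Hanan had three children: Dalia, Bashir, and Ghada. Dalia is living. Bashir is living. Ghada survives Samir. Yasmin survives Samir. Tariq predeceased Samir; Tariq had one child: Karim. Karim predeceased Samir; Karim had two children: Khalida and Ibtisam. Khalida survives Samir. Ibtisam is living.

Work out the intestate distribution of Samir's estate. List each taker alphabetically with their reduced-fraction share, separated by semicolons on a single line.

Bashir 1/6; Dalia 1/6; Ghada 1/6; Ibtisam 1/12; Khalida 1/12; Yasmin 1/3

There is no surviving spouse, so the entire estate passes to Samir's descendants per capita at each generation.
At generation 1 (Hanan, Yasmin, Tariq) there are 3 shares of (1)/3 = 1/3 each.
Living: Yasmin — each takes 1/3.
Deceased: Hanan and Tariq. Their combined 2/3 is pooled and carried to generation 2.
At generation 2 (Dalia, Bashir, Ghada, Karim) there are 4 shares of (2/3)/4 = 1/6 each.
Living: Dalia, Bashir, and Ghada — each takes 1/6.
Deceased: Karim. That 1/6 share is carried to generation 3.
At generation 3 (Khalida, Ibtisam) there are 2 shares of (1/6)/2 = 1/12 each.
Living: Khalida and Ibtisam — each takes 1/12.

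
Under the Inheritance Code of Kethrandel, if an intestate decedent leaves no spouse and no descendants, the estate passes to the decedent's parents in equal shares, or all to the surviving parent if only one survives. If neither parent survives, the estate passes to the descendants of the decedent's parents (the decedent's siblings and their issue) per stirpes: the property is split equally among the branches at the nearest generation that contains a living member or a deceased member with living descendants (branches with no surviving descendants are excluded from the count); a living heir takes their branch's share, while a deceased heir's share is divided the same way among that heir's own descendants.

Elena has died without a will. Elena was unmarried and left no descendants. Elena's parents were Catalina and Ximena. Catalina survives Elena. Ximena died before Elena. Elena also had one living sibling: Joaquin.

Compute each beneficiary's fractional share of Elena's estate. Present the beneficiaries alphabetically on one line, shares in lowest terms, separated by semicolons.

Only one parent, Catalina, survives, so Catalina takes the entire estate. The siblings take nothing because a surviving parent has priority.

Catalina 1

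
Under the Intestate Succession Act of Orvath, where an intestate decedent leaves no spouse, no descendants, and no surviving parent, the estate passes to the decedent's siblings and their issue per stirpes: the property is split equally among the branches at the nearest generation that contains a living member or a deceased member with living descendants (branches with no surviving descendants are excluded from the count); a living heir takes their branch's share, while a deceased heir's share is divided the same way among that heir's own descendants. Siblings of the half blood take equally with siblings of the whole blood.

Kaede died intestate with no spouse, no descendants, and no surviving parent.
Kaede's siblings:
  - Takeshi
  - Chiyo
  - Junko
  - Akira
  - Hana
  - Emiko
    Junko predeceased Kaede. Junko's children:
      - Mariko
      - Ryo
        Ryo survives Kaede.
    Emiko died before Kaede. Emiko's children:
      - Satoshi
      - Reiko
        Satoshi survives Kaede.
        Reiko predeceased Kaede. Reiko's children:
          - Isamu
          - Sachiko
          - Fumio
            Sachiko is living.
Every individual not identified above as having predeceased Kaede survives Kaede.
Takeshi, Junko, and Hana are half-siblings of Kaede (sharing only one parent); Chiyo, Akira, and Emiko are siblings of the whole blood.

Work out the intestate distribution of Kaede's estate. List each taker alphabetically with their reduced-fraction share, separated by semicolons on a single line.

No spouse, descendants, or parent survives, so the estate passes to Kaede's siblings per stirpes.
Half-blood and whole-blood siblings take equally under the stated rule.
The estate is divided into 6 equal shares of 1/6 among Takeshi, Chiyo, Junko, Akira, Hana, Emiko.
Takeshi is living and takes 1/6.
Chiyo is living and takes 1/6.
Junko predeceased; the 1/6 allotted to Junko's branch passes to Junko's issue by representation.
The 1/6 is divided into 2 equal shares of 1/12 among Mariko, Ryo.
Mariko is living and takes 1/12.
Ryo is living and takes 1/12.
Akira is living and takes 1/6.
Hana is living and takes 1/6.
Emiko predeceased; the 1/6 allotted to Emiko's branch passes to Emiko's issue by representation.
The 1/6 is divided into 2 equal shares of 1/12 among Satoshi, Reiko.
Satoshi is living and takes 1/12.
Reiko predeceased; the 1/12 allotted to Reiko's branch passes to Reiko's issue by representation.
The 1/12 is divided into 3 equal shares of 1/36 among Isamu, Sachiko, Fumio.
Isamu is living and takes 1/36.
Sachiko is living and takes 1/36.
Fumio is living and takes 1/36.

Akira 1/6; Chiyo 1/6; Fumio 1/36; Hana 1/6; Isamu 1/36; Mariko 1/12; Ryo 1/12; Sachiko 1/36; Satoshi 1/12; Takeshi 1/6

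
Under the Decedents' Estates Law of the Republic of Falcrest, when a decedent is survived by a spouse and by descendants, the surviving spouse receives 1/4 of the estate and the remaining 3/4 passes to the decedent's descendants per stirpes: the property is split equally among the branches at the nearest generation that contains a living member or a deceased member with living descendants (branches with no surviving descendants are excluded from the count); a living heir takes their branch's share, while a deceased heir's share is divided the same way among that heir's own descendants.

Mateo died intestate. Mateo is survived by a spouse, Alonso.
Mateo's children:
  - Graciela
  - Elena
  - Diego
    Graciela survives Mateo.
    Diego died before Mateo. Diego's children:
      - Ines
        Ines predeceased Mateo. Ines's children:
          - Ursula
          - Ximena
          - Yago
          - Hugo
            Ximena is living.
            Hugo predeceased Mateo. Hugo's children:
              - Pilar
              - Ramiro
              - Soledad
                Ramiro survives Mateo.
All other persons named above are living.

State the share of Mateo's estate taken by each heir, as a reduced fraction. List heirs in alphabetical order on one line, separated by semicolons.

Alonso, as surviving spouse, takes 1/4.
The remaining 3/4 passes to Mateo's descendants per stirpes.
The 3/4 is divided into 3 equal shares of 1/4 among Graciela, Elena, Diego.
Graciela is living and takes 1/4.
Elena is living and takes 1/4.
Diego predeceased; the 1/4 allotted to Diego's branch passes to Diego's issue by representation.
Ines's line is the sole branch at this level, so the full 1/4 passes to Ines's issue by representation.
The 1/4 is divided into 4 equal shares of 1/16 among Ursula, Ximena, Yago, Hugo.
Ursula is living and takes 1/16.
Ximena is living and takes 1/16.
Yago is living and takes 1/16.
Hugo predeceased; the 1/16 allotted to Hugo's branch passes to Hugo's issue by representation.
The 1/16 is divided into 3 equal shares of 1/48 among Pilar, Ramiro, Soledad.
Pilar is living and takes 1/48.
Ramiro is living and takes 1/48.
Soledad is living and takes 1/48.

Alonso 1/4; Elena 1/4; Graciela 1/4; Pilar 1/48; Ramiro 1/48; Soledad 1/48; Ursula 1/16; Ximena 1/16; Yago 1/16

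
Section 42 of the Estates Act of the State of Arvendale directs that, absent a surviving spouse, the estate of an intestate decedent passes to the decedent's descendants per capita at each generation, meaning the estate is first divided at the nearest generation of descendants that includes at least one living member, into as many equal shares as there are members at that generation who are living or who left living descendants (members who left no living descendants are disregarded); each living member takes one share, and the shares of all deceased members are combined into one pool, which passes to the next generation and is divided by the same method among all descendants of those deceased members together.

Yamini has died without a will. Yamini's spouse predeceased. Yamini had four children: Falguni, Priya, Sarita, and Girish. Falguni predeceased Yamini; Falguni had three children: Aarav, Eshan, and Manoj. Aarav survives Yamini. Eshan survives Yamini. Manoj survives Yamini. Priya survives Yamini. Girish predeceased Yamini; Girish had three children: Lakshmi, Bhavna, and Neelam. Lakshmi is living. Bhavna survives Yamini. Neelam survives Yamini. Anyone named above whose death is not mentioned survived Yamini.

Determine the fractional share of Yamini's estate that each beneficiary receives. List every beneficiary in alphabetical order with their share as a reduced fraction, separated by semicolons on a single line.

Aarav 1/12; Bhavna 1/12; Eshan 1/12; Lakshmi 1/12; Manoj 1/12; Neelam 1/12; Priya 1/4; Sarita 1/4

There is no surviving spouse, so the entire estate passes to Yamini's descendants per capita at each generation.
At generation 1 (Falguni, Priya, Sarita, Girish) there are 4 shares of (1)/4 = 1/4 each.
Living: Priya and Sarita — each takes 1/4.
Deceased: Falguni and Girish. Their combined 1/2 is pooled and carried to generation 2.
At generation 2 (Aarav, Eshan, Manoj, Lakshmi, Bhavna, Neelam) there are 6 shares of (1/2)/6 = 1/12 each.
Living: Aarav, Eshan, Manoj, Lakshmi, Bhavna, and Neelam — each takes 1/12.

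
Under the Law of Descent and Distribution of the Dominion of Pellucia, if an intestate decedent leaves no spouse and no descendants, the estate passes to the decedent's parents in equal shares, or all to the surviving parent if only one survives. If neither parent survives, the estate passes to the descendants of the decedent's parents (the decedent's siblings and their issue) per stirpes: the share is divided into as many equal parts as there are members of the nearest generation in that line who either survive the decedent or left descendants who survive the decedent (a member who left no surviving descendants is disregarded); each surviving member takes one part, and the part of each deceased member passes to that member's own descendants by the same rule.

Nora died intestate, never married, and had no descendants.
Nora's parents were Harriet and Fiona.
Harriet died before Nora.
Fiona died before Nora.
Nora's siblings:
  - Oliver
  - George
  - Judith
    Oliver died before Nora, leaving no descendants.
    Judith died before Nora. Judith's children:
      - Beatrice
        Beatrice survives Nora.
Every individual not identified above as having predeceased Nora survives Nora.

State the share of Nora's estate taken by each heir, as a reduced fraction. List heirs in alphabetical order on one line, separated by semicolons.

Beatrice 1/2; George 1/2

Neither parent survives and there are no descendants, so the estate passes to Nora's siblings and their issue per stirpes.
Oliver left no surviving issue, so that branch lapses and is disregarded.
The estate is divided into 2 equal shares of 1/2 among George, Judith.
George is living and takes 1/2.
Judith predeceased; the 1/2 allotted to Judith's branch passes to Judith's issue by representation.
Beatrice is the sole taker at this level and receives the full 1/2.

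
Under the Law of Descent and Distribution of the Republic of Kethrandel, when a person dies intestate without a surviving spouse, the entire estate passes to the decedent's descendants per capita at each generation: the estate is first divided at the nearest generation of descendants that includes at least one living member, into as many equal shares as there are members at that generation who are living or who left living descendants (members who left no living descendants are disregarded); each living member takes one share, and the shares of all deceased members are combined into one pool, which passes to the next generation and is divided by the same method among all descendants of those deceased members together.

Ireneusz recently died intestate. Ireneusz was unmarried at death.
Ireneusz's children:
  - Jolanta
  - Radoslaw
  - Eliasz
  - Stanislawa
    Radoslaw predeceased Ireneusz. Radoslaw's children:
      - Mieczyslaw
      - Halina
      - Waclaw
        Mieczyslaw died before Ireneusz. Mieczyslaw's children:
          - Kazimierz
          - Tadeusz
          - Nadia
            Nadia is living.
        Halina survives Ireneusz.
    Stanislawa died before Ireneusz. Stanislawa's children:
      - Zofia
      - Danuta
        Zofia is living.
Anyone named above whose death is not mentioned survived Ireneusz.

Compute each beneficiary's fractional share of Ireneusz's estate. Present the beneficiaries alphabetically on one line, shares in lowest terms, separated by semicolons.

There is no surviving spouse, so the entire estate passes to Ireneusz's descendants per capita at each generation.
At generation 1 (Jolanta, Radoslaw, Eliasz, Stanislawa) there are 4 shares of (1)/4 = 1/4 each.
Living: Jolanta and Eliasz — each takes 1/4.
Deceased: Radoslaw and Stanislawa. Their combined 1/2 is pooled and carried to generation 2.
At generation 2 (Mieczyslaw, Halina, Waclaw, Zofia, Danuta) there are 5 shares of (1/2)/5 = 1/10 each.
Living: Halina, Waclaw, Zofia, and Danuta — each takes 1/10.
Deceased: Mieczyslaw. That 1/10 share is carried to generation 3.
At generation 3 (Kazimierz, Tadeusz, Nadia) there are 3 shares of (1/10)/3 = 1/30 each.
Living: Kazimierz, Tadeusz, and Nadia — each takes 1/30.

Danuta 1/10; Eliasz 1/4; Halina 1/10; Jolanta 1/4; Kazimierz 1/30; Nadia 1/30; Tadeusz 1/30; Waclaw 1/10; Zofia 1/10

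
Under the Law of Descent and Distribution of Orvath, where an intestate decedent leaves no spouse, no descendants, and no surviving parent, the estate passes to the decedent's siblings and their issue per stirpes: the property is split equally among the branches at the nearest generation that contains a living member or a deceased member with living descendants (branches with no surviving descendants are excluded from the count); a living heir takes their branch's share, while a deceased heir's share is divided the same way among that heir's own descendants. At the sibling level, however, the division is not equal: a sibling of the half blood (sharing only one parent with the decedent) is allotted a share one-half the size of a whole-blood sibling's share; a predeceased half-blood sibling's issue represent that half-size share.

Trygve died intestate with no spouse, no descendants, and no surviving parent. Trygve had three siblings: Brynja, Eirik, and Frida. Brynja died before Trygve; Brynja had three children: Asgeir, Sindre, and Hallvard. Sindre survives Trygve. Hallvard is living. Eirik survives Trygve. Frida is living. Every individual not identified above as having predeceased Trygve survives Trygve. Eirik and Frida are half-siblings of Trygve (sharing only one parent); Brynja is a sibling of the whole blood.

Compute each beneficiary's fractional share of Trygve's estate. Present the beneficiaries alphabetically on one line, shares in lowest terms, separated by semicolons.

Asgeir 1/6; Eirik 1/4; Frida 1/4; Hallvard 1/6; Sindre 1/6

No spouse, descendants, or parent survives, so the estate passes to Trygve's siblings per stirpes.
Half-blood siblings count for one-half the weight of whole-blood siblings at the initial division.
Dividing 1 in proportion to weights (total weight 2): Brynja (weight 1) → 1/2; Eirik (weight 1/2) → 1/4; Frida (weight 1/2) → 1/4.
Brynja predeceased; the 1/2 allotted to Brynja's branch passes to Brynja's issue by representation.
The 1/2 is divided into 3 equal shares of 1/6 among Asgeir, Sindre, Hallvard.
Asgeir is living and takes 1/6.
Sindre is living and takes 1/6.
Hallvard is living and takes 1/6.
Eirik is living and takes 1/4.
Frida is living and takes 1/4.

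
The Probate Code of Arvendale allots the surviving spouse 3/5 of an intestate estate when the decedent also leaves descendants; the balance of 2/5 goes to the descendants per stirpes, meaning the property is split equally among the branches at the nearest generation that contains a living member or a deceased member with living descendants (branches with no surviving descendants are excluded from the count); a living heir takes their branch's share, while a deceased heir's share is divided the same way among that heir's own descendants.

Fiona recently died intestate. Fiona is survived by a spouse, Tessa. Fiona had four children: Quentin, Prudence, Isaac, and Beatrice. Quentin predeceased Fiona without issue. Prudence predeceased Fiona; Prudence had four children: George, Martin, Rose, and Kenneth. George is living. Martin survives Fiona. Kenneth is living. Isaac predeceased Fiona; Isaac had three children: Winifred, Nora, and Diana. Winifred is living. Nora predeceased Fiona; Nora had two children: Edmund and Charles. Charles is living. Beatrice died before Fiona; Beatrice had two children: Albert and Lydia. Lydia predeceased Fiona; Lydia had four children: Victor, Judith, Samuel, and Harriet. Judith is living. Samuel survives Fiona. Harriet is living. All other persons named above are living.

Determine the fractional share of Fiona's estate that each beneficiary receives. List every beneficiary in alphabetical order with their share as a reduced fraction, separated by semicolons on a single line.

Tessa, as surviving spouse, takes 3/5.
The remaining 2/5 passes to Fiona's descendants per stirpes.
Quentin left no surviving issue, so that branch lapses and is disregarded.
The 2/5 is divided into 3 equal shares of 2/15 among Prudence, Isaac, Beatrice.
Prudence predeceased; the 2/15 allotted to Prudence's branch passes to Prudence's issue by representation.
The 2/15 is divided into 4 equal shares of 1/30 among George, Martin, Rose, Kenneth.
George is living and takes 1/30.
Martin is living and takes 1/30.
Rose is living and takes 1/30.
Kenneth is living and takes 1/30.
Isaac predeceased; the 2/15 allotted to Isaac's branch passes to Isaac's issue by representation.
The 2/15 is divided into 3 equal shares of 2/45 among Winifred, Nora, Diana.
Winifred is living and takes 2/45.
Nora predeceased; the 2/45 allotted to Nora's branch passes to Nora's issue by representation.
The 2/45 is divided into 2 equal shares of 1/45 among Edmund, Charles.
Edmund is living and takes 1/45.
Charles is living and takes 1/45.
Diana is living and takes 2/45.
Beatrice predeceased; the 2/15 allotted to Beatrice's branch passes to Beatrice's issue by representation.
The 2/15 is divided into 2 equal shares of 1/15 among Albert, Lydia.
Albert is living and takes 1/15.
Lydia predeceased; the 1/15 allotted to Lydia's branch passes to Lydia's issue by representation.
The 1/15 is divided into 4 equal shares of 1/60 among Victor, Judith, Samuel, Harriet.
Victor is living and takes 1/60.
Judith is living and takes 1/60.
Samuel is living and takes 1/60.
Harriet is living and takes 1/60.

Albert 1/15; Charles 1/45; Diana 2/45; Edmund 1/45; George 1/30; Harriet 1/60; Judith 1/60; Kenneth 1/30; Martin 1/30; Rose 1/30; Samuel 1/60; Tessa 3/5; Victor 1/60; Winifred 2/45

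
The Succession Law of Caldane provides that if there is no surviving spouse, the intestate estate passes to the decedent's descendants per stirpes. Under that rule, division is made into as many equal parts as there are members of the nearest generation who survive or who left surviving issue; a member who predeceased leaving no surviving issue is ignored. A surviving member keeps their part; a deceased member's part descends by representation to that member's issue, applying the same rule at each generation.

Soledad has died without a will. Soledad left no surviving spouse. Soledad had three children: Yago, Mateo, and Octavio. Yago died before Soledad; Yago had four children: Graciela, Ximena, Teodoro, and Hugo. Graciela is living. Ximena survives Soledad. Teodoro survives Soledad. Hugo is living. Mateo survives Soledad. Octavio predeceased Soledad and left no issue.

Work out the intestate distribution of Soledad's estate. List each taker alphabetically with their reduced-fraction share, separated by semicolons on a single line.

Graciela 1/8; Hugo 1/8; Mateo 1/2; Teodoro 1/8; Ximena 1/8

There is no surviving spouse, so the entire estate passes to Soledad's descendants per stirpes.
Octavio left no surviving issue, so that branch lapses and is disregarded.
The estate is divided into 2 equal shares of 1/2 among Yago, Mateo.
Yago predeceased; the 1/2 allotted to Yago's branch passes to Yago's issue by representation.
The 1/2 is divided into 4 equal shares of 1/8 among Graciela, Ximena, Teodoro, Hugo.
Graciela is living and takes 1/8.
Ximena is living and takes 1/8.
Teodoro is living and takes 1/8.
Hugo is living and takes 1/8.
Mateo is living and takes 1/2.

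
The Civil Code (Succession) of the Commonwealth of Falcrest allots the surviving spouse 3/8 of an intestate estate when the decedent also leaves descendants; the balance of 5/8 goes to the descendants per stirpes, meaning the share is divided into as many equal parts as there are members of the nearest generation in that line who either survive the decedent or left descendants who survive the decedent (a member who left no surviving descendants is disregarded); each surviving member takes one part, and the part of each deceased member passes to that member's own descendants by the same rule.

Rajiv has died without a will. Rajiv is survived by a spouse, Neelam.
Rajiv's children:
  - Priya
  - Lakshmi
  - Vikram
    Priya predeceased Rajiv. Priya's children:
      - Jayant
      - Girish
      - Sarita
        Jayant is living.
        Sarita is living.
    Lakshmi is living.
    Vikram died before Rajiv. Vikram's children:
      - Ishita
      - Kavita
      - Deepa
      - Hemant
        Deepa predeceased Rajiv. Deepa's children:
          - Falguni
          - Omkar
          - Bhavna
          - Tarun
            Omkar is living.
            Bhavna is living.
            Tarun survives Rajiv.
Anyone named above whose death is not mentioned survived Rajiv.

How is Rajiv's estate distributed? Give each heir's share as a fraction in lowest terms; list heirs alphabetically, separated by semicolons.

Bhavna 5/384; Falguni 5/384; Girish 5/72; Hemant 5/96; Ishita 5/96; Jayant 5/72; Kavita 5/96; Lakshmi 5/24; Neelam 3/8; Omkar 5/384; Sarita 5/72; Tarun 5/384

Neelam, as surviving spouse, takes 3/8.
The remaining 5/8 passes to Rajiv's descendants per stirpes.
The 5/8 is divided into 3 equal shares of 5/24 among Priya, Lakshmi, Vikram.
Priya predeceased; the 5/24 allotted to Priya's branch passes to Priya's issue by representation.
The 5/24 is divided into 3 equal shares of 5/72 among Jayant, Girish, Sarita.
Jayant is living and takes 5/72.
Girish is living and takes 5/72.
Sarita is living and takes 5/72.
Lakshmi is living and takes 5/24.
Vikram predeceased; the 5/24 allotted to Vikram's branch passes to Vikram's issue by representation.
The 5/24 is divided into 4 equal shares of 5/96 among Ishita, Kavita, Deepa, Hemant.
Ishita is living and takes 5/96.
Kavita is living and takes 5/96.
Deepa predeceased; the 5/96 allotted to Deepa's branch passes to Deepa's issue by representation.
The 5/96 is divided into 4 equal shares of 5/384 among Falguni, Omkar, Bhavna, Tarun.
Falguni is living and takes 5/384.
Omkar is living and takes 5/384.
Bhavna is living and takes 5/384.
Tarun is living and takes 5/384.
Hemant is living and takes 5/96.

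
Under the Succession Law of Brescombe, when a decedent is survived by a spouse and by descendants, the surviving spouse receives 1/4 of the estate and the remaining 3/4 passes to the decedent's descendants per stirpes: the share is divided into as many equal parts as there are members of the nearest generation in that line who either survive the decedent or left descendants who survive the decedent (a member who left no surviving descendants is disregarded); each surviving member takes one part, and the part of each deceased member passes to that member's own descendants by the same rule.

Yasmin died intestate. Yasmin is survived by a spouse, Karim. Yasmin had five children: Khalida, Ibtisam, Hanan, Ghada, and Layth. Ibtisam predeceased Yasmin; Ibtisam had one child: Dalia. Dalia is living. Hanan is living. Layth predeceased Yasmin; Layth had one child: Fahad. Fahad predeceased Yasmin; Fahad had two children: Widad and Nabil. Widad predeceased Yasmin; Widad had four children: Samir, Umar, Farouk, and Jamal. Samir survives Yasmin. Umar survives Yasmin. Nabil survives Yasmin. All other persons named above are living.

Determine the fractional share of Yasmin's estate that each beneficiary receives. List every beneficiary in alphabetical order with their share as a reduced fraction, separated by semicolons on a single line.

Dalia 3/20; Farouk 3/160; Ghada 3/20; Hanan 3/20; Jamal 3/160; Karim 1/4; Khalida 3/20; Nabil 3/40; Samir 3/160; Umar 3/160

Karim, as surviving spouse, takes 1/4.
The remaining 3/4 passes to Yasmin's descendants per stirpes.
The 3/4 is divided into 5 equal shares of 3/20 among Khalida, Ibtisam, Hanan, Ghada, Layth.
Khalida is living and takes 3/20.
Ibtisam predeceased; the 3/20 allotted to Ibtisam's branch passes to Ibtisam's issue by representation.
Dalia is the sole taker at this level and receives the full 3/20.
Hanan is living and takes 3/20.
Ghada is living and takes 3/20.
Layth predeceased; the 3/20 allotted to Layth's branch passes to Layth's issue by representation.
Fahad's line is the sole branch at this level, so the full 3/20 passes to Fahad's issue by representation.
The 3/20 is divided into 2 equal shares of 3/40 among Widad, Nabil.
Widad predeceased; the 3/40 allotted to Widad's branch passes to Widad's issue by representation.
The 3/40 is divided into 4 equal shares of 3/160 among Samir, Umar, Farouk, Jamal.
Samir is living and takes 3/160.
Umar is living and takes 3/160.
Farouk is living and takes 3/160.
Jamal is living and takes 3/160.
Nabil is living and takes 3/40.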